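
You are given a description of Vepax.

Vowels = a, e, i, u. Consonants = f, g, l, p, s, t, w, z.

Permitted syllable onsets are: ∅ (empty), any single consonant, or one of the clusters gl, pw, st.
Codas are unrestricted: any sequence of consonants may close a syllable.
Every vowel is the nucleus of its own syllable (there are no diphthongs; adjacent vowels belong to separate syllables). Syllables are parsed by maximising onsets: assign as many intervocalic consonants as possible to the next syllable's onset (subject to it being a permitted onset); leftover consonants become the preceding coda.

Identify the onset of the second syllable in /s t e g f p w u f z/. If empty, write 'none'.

The vowels are e, u — 2 nuclei, so 2 syllables.
V1 /e/ – V2 /u/: /gfpw/ splits as /gf/ + /pw/ (/pw/ is the longest suffix that is a licit onset).
Syllabification: stegf.pwufz.
Syllable 2 is /pwufz/: onset /pw/, nucleus /u/, coda /fz/.

pw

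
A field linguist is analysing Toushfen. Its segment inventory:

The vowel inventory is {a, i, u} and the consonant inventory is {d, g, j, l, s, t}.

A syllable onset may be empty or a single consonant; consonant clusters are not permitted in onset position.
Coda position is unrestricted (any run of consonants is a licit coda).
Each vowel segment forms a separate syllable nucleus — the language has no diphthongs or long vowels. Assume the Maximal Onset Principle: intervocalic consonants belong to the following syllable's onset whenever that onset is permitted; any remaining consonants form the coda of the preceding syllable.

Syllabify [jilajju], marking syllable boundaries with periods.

The vowels are i, a, u — 3 nuclei, so 3 syllables.
Between /i/ (V1) and /a/ (V2): just /l/ — single C goes to the following onset.
Between /a/ (V2) and /u/ (V3): /jj/; trying suffixes from longest down, /j/ is the first permitted one, so coda /j/ | onset /j/.

ji.laj.ju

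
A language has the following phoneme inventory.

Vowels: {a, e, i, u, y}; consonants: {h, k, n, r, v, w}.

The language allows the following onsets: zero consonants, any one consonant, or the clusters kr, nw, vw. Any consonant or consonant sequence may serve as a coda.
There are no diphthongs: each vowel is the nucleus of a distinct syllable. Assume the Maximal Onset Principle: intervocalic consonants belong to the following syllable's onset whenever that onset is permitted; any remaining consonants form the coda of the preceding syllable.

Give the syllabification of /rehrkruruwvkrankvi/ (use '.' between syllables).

Nuclei (vowels): e, u, u, a, i → 5 syllables.
Between /e/ (V1) and /u/ (V2): /hrkr/ splits as /hr/ + /kr/ (/kr/ is the longest suffix that is a licit onset).
Between /u/ (V2) and /u/ (V3): just /r/ — single C goes to the following onset.
Between /u/ (V3) and /a/ (V4): cluster /wvkr/ — the longest permitted-onset suffix is /kr/; onset = /kr/, preceding coda = /wv/.
Between /a/ (V4) and /i/ (V5): /nkv/; trying suffixes from longest down, /v/ is the first permitted one, so coda /nk/ | onset /v/.

rehr.kru.ruwv.krank.vi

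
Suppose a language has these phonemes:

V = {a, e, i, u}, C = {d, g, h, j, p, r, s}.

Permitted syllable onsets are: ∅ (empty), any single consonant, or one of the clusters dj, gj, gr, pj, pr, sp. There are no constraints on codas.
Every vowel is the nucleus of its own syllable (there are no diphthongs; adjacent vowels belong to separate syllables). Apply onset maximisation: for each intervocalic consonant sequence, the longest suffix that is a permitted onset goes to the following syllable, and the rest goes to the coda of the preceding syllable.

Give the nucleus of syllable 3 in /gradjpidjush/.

u

The vowels are a, i, u — 3 nuclei, so 3 syllables.
The third nucleus (vowel 3 from the left) is /u/.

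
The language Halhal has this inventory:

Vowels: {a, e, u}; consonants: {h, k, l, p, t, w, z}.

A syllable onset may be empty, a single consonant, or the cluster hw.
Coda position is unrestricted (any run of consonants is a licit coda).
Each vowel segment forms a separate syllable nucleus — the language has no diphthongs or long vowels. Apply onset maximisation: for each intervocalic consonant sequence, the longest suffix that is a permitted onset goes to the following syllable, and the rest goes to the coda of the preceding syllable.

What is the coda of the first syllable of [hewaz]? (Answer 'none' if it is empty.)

none

Nuclei (vowels): e, a → 2 syllables.
Between /e/ (V1) and /a/ (V2): just /w/ — single C goes to the following onset.
Syllabification: he.waz.
Syllable 1 is /he/: onset /h/, nucleus /e/, coda ∅.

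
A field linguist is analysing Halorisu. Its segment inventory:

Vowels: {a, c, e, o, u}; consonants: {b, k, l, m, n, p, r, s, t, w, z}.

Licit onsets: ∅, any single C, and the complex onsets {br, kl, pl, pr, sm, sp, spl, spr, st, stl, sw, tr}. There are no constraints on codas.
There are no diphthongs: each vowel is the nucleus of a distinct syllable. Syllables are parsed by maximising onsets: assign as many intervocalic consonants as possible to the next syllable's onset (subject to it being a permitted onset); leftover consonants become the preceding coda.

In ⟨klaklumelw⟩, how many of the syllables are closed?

1

The vowels are a, u, e — 3 nuclei, so 3 syllables.
σ1/σ2 boundary: /kl/ is a licit onset in full, so it all attaches to the next syllable.
σ2/σ3 boundary: just /m/ — single C goes to the following onset.
Result: kla.klu.melw.
Classifying each syllable: /kla/ (open), /klu/ (open), /melw/ (closed).
Closed syllables: 1.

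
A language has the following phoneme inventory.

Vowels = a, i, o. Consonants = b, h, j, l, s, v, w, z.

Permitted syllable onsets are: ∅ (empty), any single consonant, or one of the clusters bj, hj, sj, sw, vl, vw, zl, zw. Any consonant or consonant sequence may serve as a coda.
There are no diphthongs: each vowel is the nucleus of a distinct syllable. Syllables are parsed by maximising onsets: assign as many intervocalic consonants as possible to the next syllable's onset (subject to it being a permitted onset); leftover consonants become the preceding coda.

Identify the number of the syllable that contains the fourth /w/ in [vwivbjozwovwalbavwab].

6

The vowels are i, o, o, a, a, a — 6 nuclei, so 6 syllables.
V1 /i/ – V2 /o/: cluster /vbj/ — the longest permitted-onset suffix is /bj/; onset = /bj/, preceding coda = /v/.
V2 /o/ – V3 /o/: /zw/ is a licit onset in full, so it all attaches to the next syllable.
V3 /o/ – V4 /a/: cluster /vw/ — /vw/ is itself a permitted onset, so the whole cluster goes right; preceding coda = ∅.
V4 /a/ – V5 /a/: /lb/ — longest licit onset from the right is /b/, leaving /l/ as coda.
V5 /a/ – V6 /a/: cluster /vw/ — /vw/ is itself a permitted onset, so the whole cluster goes right; preceding coda = ∅.
Syllabification: vwiv.bjo.zwo.vwal.ba.vwab.
The fourth /w/ is in the onset of syllable 6 (/vwab/).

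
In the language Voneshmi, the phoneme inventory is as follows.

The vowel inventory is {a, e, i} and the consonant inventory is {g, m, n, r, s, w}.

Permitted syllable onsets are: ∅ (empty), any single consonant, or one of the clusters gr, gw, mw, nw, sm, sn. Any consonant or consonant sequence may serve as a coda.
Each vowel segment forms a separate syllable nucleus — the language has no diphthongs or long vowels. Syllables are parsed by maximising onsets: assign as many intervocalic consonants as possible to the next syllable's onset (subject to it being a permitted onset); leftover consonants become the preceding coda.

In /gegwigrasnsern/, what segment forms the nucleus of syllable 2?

The vowels are e, i, a, e — 4 nuclei, so 4 syllables.
The second nucleus (vowel 2 from the left) is /i/.

i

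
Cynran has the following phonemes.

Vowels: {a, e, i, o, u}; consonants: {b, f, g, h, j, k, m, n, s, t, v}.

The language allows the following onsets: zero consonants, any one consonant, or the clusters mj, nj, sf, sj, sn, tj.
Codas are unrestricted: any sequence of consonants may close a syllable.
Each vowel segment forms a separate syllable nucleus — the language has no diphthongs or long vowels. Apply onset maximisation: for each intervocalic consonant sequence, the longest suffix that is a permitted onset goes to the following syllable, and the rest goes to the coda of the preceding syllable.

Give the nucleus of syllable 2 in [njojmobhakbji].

o

Nuclei (vowels): o, o, a, i → 4 syllables.
The second nucleus (vowel 2 from the left) is /o/.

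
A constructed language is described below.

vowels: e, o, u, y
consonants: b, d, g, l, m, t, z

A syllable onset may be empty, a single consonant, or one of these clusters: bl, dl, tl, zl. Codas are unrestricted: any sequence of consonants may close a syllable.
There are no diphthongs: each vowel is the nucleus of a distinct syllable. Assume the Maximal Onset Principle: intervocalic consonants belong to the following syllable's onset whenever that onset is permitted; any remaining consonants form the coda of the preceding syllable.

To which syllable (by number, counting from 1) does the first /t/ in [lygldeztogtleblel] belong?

3

Vowels present: y, e, o, e, e; each is a nucleus, giving 5 syllables.
σ1/σ2 boundary: /gld/; trying suffixes from longest down, /d/ is the first permitted one, so coda /gl/ | onset /d/.
σ2/σ3 boundary: /zt/; trying suffixes from longest down, /t/ is the first permitted one, so coda /z/ | onset /t/.
σ3/σ4 boundary: /gtl/ — longest licit onset from the right is /tl/, leaving /g/ as coda.
σ4/σ5 boundary: /bl/ — entire cluster is a permitted onset → onset /bl/, coda ∅.
Syllabification: lygl.dez.tog.tle.blel.
The first /t/ is in the onset of syllable 3 (/tog/).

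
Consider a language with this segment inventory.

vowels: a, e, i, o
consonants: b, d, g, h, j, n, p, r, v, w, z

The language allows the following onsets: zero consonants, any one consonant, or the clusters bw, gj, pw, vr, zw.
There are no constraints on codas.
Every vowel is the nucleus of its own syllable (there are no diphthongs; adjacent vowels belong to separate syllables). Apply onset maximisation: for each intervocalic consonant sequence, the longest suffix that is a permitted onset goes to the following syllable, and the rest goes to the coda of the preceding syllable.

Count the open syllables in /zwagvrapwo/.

Vowels present: a, a, o; each is a nucleus, giving 3 syllables.
Between /a/ (V1) and /a/ (V2): cluster /gvr/ — the longest permitted-onset suffix is /vr/; onset = /vr/, preceding coda = /g/.
Between /a/ (V2) and /o/ (V3): cluster /pw/ — /pw/ is itself a permitted onset, so the whole cluster goes right; preceding coda = ∅.
Syllabification: zwag.vra.pwo.
Classifying each syllable: /zwag/ (closed), /vra/ (open), /pwo/ (open).
Open syllables: 2.

2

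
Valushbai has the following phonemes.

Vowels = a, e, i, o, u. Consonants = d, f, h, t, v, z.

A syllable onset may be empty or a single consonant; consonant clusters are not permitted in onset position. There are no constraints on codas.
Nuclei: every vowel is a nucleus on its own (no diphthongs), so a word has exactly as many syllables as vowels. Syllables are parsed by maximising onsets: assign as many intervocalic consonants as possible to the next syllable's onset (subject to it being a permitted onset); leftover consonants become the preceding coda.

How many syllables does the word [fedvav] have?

The vowels are e, a — 2 nuclei, so 2 syllables.

2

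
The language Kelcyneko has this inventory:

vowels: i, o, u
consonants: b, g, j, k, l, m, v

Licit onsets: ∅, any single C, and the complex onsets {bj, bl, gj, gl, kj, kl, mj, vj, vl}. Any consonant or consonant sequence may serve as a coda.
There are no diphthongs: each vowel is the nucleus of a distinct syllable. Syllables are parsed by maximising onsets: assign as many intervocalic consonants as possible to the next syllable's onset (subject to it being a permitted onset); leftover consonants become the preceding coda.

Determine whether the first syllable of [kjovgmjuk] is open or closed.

closed

Nuclei (vowels): o, u → 2 syllables.
σ1/σ2 boundary: /vgmj/; trying suffixes from longest down, /mj/ is the first permitted one, so coda /vg/ | onset /mj/.
Syllabification: kjovg.mjuk.
Syllable 1 is /kjovg/ with coda /vg/, so it is closed.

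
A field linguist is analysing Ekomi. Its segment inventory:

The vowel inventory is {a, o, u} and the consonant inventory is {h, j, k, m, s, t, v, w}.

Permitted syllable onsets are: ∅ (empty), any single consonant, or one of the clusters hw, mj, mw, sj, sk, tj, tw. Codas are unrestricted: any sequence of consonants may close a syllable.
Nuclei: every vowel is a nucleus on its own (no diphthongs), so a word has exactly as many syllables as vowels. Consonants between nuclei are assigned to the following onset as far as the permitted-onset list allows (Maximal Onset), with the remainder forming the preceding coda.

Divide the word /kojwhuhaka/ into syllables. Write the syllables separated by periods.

kojw.hu.ha.ka

Nuclei (vowels): o, u, a, a → 4 syllables.
V1 /o/ – V2 /u/: /jwh/ — longest licit onset from the right is /h/, leaving /jw/ as coda.
V2 /u/ – V3 /a/: /h/ is a single consonant, so it becomes the next onset.
V3 /a/ – V4 /a/: /k/ → onset of the next syllable (single consonants are always licit onsets).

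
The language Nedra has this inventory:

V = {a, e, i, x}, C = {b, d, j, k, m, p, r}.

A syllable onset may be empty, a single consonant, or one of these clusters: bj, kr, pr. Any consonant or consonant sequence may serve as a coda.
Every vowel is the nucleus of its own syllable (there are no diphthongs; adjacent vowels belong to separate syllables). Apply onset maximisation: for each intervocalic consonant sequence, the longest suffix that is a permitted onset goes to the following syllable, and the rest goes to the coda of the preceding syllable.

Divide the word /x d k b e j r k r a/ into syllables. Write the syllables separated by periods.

Vowels present: x, e, a; each is a nucleus, giving 3 syllables.
/x…e/ gap (V1→V2): /dkb/ splits as /dk/ + /b/ (/b/ is the longest suffix that is a licit onset).
/e…a/ gap (V2→V3): /jrkr/ splits as /jr/ + /kr/ (/kr/ is the longest suffix that is a licit onset).

xdk.bejr.kra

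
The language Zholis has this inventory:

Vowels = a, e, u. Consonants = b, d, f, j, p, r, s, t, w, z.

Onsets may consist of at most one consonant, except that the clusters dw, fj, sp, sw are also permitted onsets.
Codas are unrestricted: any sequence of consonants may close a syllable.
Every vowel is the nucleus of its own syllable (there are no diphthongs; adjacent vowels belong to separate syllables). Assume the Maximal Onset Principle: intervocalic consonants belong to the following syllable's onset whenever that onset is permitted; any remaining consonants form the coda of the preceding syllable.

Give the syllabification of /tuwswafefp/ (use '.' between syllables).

Nuclei (vowels): u, a, e → 3 syllables.
Between /u/ (V1) and /a/ (V2): /wsw/ splits as /w/ + /sw/ (/sw/ is the longest suffix that is a licit onset).
Between /a/ (V2) and /e/ (V3): /f/ is a single consonant, so it becomes the next onset.

tuw.swa.fefp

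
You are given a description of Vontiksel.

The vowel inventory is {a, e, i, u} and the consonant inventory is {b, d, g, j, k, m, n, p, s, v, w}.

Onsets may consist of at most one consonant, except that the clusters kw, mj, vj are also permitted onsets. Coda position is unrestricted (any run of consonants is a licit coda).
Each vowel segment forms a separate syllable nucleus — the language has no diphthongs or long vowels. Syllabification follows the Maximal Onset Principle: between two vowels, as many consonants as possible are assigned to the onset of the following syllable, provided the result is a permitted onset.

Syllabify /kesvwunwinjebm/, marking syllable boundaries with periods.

The vowels are e, u, i, e — 4 nuclei, so 4 syllables.
/e…u/ gap (V1→V2): /svw/ — longest licit onset from the right is /w/, leaving /sv/ as coda.
/u…i/ gap (V2→V3): /nw/; trying suffixes from longest down, /w/ is the first permitted one, so coda /n/ | onset /w/.
/i…e/ gap (V3→V4): /nj/ splits as /n/ + /j/ (/j/ is the longest suffix that is a licit onset).

kesv.wun.win.jebm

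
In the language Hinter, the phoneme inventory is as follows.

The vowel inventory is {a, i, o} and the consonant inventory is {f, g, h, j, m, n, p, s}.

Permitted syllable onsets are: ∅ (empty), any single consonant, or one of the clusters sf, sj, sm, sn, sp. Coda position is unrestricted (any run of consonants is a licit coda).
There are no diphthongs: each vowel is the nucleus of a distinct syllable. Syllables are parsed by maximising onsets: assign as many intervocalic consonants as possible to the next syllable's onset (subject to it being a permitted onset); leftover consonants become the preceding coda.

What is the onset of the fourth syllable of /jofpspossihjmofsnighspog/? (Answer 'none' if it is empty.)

The vowels are o, o, i, o, i, o — 6 nuclei, so 6 syllables.
σ1/σ2 boundary: /fpsp/ — longest licit onset from the right is /sp/, leaving /fp/ as coda.
σ2/σ3 boundary: /ss/; trying suffixes from longest down, /s/ is the first permitted one, so coda /s/ | onset /s/.
σ3/σ4 boundary: /hjm/ — longest licit onset from the right is /m/, leaving /hj/ as coda.
σ4/σ5 boundary: /fsn/; trying suffixes from longest down, /sn/ is the first permitted one, so coda /f/ | onset /sn/.
σ5/σ6 boundary: /ghsp/ — longest licit onset from the right is /sp/, leaving /gh/ as coda.
Result: jofp.spos.sihj.mof.snigh.spog.
Syllable 4 is /mof/: onset /m/, nucleus /o/, coda /f/.

m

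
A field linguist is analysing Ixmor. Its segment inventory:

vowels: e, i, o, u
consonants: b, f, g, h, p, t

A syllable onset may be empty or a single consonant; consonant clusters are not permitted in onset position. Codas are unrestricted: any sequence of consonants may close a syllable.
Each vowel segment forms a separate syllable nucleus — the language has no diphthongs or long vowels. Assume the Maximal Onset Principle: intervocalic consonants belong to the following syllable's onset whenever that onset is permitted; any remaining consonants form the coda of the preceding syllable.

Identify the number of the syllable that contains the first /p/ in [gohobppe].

2

The vowels are o, o, e — 3 nuclei, so 3 syllables.
Between /o/ (V1) and /o/ (V2): /h/ → onset of the next syllable (single consonants are always licit onsets).
Between /o/ (V2) and /e/ (V3): /bpp/ splits as /bp/ + /p/ (/p/ is the longest suffix that is a licit onset).
Result: go.hobp.pe.
The first /p/ is in the coda of syllable 2 (/hobp/).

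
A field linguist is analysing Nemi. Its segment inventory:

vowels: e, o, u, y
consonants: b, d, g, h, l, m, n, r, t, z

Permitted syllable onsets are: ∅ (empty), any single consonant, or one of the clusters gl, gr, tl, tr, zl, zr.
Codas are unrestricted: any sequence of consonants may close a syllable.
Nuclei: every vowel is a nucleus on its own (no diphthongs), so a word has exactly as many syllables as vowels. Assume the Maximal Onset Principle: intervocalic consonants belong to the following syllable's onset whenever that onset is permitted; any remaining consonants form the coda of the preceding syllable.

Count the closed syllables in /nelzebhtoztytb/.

4

Vowels present: e, e, o, y; each is a nucleus, giving 4 syllables.
σ1/σ2 boundary: /lz/ — longest licit onset from the right is /z/, leaving /l/ as coda.
σ2/σ3 boundary: /bht/ splits as /bh/ + /t/ (/t/ is the longest suffix that is a licit onset).
σ3/σ4 boundary: /zt/ — longest licit onset from the right is /t/, leaving /z/ as coda.
So the parse is nel.zebh.toz.tytb.
Classifying each syllable: /nel/ (closed), /zebh/ (closed), /toz/ (closed), /tytb/ (closed).
Closed syllables: 4.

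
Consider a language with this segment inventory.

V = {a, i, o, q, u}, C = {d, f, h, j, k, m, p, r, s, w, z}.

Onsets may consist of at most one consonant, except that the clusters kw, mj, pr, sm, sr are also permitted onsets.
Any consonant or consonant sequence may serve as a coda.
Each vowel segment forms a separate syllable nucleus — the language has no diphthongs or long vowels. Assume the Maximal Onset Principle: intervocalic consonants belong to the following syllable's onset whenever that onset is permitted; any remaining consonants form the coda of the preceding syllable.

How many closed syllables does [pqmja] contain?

Nuclei (vowels): q, a → 2 syllables.
V1 /q/ – V2 /a/: cluster /mj/ — /mj/ is itself a permitted onset, so the whole cluster goes right; preceding coda = ∅.
So the parse is pq.mja.
Classifying each syllable: /pq/ (open), /mja/ (open).
Closed syllables: 0.

0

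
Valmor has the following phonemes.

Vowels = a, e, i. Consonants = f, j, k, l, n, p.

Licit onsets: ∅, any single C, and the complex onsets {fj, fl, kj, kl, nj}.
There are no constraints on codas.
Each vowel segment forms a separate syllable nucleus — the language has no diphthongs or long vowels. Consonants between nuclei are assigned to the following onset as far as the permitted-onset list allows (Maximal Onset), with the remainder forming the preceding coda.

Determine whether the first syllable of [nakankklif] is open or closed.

The vowels are a, a, i — 3 nuclei, so 3 syllables.
Between /a/ (V1) and /a/ (V2): /k/ is a single consonant, so it becomes the next onset.
Between /a/ (V2) and /i/ (V3): /nkkl/; trying suffixes from longest down, /kl/ is the first permitted one, so coda /nk/ | onset /kl/.
Result: na.kank.klif.
Syllable 1 is /na/; it ends in its nucleus with no coda, so it is open.

open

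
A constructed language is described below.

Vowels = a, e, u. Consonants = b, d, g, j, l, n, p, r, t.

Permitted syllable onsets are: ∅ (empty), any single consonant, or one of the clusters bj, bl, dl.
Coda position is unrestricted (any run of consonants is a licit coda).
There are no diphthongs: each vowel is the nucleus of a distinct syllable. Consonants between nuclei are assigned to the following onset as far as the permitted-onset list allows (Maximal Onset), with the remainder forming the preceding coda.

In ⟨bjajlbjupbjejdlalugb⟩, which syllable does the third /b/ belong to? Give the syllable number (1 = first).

Nuclei (vowels): a, u, e, a, u → 5 syllables.
V1 /a/ – V2 /u/: /jlbj/ splits as /jl/ + /bj/ (/bj/ is the longest suffix that is a licit onset).
V2 /u/ – V3 /e/: /pbj/ — longest licit onset from the right is /bj/, leaving /p/ as coda.
V3 /e/ – V4 /a/: cluster /jdl/ — the longest permitted-onset suffix is /dl/; onset = /dl/, preceding coda = /j/.
V4 /a/ – V5 /u/: just /l/ — single C goes to the following onset.
So the parse is bjajl.bjup.bjej.dla.lugb.
The third /b/ is in the onset of syllable 3 (/bjej/).

3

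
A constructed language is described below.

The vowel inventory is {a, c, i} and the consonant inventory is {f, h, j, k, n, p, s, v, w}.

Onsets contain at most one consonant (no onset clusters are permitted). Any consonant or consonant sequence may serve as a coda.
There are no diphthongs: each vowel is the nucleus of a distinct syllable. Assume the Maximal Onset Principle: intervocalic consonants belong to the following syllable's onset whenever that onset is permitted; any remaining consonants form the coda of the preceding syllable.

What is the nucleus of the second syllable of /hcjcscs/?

c

The vowels are c, c, c — 3 nuclei, so 3 syllables.
The second nucleus (vowel 2 from the left) is /c/.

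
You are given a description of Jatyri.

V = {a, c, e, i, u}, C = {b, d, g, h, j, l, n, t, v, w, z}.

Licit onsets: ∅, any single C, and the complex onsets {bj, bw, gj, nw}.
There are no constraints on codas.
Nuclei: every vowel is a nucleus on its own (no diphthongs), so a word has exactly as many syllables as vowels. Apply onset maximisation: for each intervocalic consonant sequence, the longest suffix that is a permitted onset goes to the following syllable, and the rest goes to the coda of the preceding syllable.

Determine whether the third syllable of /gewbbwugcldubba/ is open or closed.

closed

The vowels are e, u, c, u, a — 5 nuclei, so 5 syllables.
σ1/σ2 boundary: cluster /wbbw/ — the longest permitted-onset suffix is /bw/; onset = /bw/, preceding coda = /wb/.
σ2/σ3 boundary: /g/ → onset of the next syllable (single consonants are always licit onsets).
σ3/σ4 boundary: /ld/ splits as /l/ + /d/ (/d/ is the longest suffix that is a licit onset).
σ4/σ5 boundary: /bb/; trying suffixes from longest down, /b/ is the first permitted one, so coda /b/ | onset /b/.
Putting it together: gewb.bwu.gcl.dub.ba.
Syllable 3 is /gcl/ with coda /l/, so it is closed.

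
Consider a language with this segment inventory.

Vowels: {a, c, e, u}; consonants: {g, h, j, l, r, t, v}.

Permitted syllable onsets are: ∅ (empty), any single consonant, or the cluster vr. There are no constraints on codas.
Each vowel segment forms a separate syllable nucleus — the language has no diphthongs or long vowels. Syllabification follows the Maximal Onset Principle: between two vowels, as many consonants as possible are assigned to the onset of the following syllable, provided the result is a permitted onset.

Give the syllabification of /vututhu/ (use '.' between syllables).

Nuclei (vowels): u, u, u → 3 syllables.
σ1/σ2 boundary: /t/ → onset of the next syllable (single consonants are always licit onsets).
σ2/σ3 boundary: /th/ — longest licit onset from the right is /h/, leaving /t/ as coda.

vu.tut.hu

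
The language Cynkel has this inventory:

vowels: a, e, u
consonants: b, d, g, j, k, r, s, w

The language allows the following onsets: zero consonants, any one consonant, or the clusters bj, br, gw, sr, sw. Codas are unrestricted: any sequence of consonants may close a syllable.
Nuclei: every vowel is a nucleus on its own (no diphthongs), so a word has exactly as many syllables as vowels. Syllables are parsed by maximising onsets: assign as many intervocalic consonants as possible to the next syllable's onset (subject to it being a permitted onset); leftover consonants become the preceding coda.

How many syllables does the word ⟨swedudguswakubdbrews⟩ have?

Nuclei (vowels): e, u, u, a, u, e → 6 syllables.

6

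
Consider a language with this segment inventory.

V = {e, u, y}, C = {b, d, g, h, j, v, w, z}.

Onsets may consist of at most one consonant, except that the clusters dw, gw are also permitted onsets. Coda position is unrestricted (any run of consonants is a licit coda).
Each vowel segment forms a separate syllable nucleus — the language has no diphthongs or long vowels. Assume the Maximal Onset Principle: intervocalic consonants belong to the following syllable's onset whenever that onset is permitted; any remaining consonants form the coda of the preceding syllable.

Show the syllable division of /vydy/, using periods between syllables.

The vowels are y, y — 2 nuclei, so 2 syllables.
Between /y/ (V1) and /y/ (V2): /d/ is a single consonant, so it becomes the next onset.

vy.dy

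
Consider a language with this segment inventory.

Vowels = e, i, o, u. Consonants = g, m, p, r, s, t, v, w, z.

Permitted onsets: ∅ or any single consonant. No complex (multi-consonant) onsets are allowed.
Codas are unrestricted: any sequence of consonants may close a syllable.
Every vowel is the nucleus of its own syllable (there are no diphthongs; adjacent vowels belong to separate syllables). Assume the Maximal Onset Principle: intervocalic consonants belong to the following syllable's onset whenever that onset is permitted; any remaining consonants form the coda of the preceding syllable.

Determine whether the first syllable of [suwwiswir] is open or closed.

closed

The vowels are u, i, i — 3 nuclei, so 3 syllables.
V1 /u/ – V2 /i/: /ww/ splits as /w/ + /w/ (/w/ is the longest suffix that is a licit onset).
V2 /i/ – V3 /i/: /sw/; trying suffixes from longest down, /w/ is the first permitted one, so coda /s/ | onset /w/.
Syllabification: suw.wis.wir.
Syllable 1 is /suw/ with coda /w/, so it is closed.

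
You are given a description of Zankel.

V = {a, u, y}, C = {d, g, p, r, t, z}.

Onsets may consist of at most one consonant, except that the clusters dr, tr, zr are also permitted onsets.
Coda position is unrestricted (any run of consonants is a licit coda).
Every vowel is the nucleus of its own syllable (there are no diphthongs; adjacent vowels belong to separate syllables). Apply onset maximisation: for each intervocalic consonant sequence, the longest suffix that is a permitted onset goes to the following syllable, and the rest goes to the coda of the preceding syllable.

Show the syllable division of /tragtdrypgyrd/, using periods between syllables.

tragt.dryp.gyrd

Nuclei (vowels): a, y, y → 3 syllables.
V1 /a/ – V2 /y/: cluster /gtdr/ — the longest permitted-onset suffix is /dr/; onset = /dr/, preceding coda = /gt/.
V2 /y/ – V3 /y/: /pg/ — longest licit onset from the right is /g/, leaving /p/ as coda.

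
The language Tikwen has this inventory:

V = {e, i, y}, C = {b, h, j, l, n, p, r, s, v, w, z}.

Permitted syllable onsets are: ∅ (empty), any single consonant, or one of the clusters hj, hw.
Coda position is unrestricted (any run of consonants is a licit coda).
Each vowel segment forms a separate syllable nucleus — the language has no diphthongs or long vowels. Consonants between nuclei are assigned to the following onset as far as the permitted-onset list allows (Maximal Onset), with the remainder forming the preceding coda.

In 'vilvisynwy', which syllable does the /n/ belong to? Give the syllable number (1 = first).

Nuclei (vowels): i, i, y, y → 4 syllables.
Between /i/ (V1) and /i/ (V2): /lv/; trying suffixes from longest down, /v/ is the first permitted one, so coda /l/ | onset /v/.
Between /i/ (V2) and /y/ (V3): /s/ → onset of the next syllable (single consonants are always licit onsets).
Between /y/ (V3) and /y/ (V4): /nw/ splits as /n/ + /w/ (/w/ is the longest suffix that is a licit onset).
Putting it together: vil.vi.syn.wy.
The /n/ is in the coda of syllable 3 (/syn/).

3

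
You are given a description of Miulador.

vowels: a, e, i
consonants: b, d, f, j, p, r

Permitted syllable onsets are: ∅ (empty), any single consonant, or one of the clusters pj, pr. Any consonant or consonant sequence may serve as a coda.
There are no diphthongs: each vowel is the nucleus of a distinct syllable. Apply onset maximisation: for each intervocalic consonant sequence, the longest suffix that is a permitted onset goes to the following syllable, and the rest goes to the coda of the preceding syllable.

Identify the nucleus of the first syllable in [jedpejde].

e

Vowels present: e, e, e; each is a nucleus, giving 3 syllables.
The first nucleus (vowel 1 from the left) is /e/.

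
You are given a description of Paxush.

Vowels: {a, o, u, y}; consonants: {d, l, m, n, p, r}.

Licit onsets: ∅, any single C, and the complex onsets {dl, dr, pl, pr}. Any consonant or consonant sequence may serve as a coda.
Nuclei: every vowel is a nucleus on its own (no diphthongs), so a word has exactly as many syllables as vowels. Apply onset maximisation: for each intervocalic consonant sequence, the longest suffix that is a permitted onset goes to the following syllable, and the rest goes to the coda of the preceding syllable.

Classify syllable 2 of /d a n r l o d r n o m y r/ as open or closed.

The vowels are a, o, o, y — 4 nuclei, so 4 syllables.
σ1/σ2 boundary: /nrl/ splits as /nr/ + /l/ (/l/ is the longest suffix that is a licit onset).
σ2/σ3 boundary: /drn/; trying suffixes from longest down, /n/ is the first permitted one, so coda /dr/ | onset /n/.
σ3/σ4 boundary: /m/ is a single consonant, so it becomes the next onset.
Putting it together: danr.lodr.no.myr.
Syllable 2 is /lodr/ with coda /dr/, so it is closed.

closed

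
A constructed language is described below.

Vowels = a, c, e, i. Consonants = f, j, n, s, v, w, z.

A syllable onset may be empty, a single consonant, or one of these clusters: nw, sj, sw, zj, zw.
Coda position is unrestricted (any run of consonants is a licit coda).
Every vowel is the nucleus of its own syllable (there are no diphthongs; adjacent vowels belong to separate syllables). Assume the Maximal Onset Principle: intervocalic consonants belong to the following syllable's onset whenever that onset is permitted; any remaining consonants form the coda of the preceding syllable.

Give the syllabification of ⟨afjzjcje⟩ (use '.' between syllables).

Nuclei (vowels): a, c, e → 3 syllables.
σ1/σ2 boundary: /fjzj/ splits as /fj/ + /zj/ (/zj/ is the longest suffix that is a licit onset).
σ2/σ3 boundary: /j/ → onset of the next syllable (single consonants are always licit onsets).

afj.zjc.je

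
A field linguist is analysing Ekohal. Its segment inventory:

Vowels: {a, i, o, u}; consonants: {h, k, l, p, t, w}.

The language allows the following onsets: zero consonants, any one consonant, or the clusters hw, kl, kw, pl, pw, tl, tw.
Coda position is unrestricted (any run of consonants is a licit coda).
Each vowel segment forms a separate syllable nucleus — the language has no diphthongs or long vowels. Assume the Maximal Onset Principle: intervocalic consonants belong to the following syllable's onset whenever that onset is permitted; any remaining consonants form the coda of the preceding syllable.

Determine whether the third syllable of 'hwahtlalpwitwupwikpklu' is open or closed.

open

Nuclei (vowels): a, a, i, u, i, u → 6 syllables.
V1 /a/ – V2 /a/: cluster /htl/ — the longest permitted-onset suffix is /tl/; onset = /tl/, preceding coda = /h/.
V2 /a/ – V3 /i/: /lpw/ splits as /l/ + /pw/ (/pw/ is the longest suffix that is a licit onset).
V3 /i/ – V4 /u/: /tw/ is a licit onset in full, so it all attaches to the next syllable.
V4 /u/ – V5 /i/: /pw/ is a licit onset in full, so it all attaches to the next syllable.
V5 /i/ – V6 /u/: cluster /kpkl/ — the longest permitted-onset suffix is /kl/; onset = /kl/, preceding coda = /kp/.
So the parse is hwah.tlal.pwi.twu.pwikp.klu.
Syllable 3 is /pwi/; it ends in its nucleus with no coda, so it is open.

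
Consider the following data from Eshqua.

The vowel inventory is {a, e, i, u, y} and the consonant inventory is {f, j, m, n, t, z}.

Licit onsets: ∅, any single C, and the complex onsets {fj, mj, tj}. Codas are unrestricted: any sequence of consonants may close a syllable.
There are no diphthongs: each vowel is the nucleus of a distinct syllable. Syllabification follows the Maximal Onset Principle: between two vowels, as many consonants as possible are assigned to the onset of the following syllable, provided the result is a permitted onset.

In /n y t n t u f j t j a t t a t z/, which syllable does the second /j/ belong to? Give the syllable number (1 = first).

The vowels are y, u, a, a — 4 nuclei, so 4 syllables.
σ1/σ2 boundary: /tnt/ — longest licit onset from the right is /t/, leaving /tn/ as coda.
σ2/σ3 boundary: /fjtj/ splits as /fj/ + /tj/ (/tj/ is the longest suffix that is a licit onset).
σ3/σ4 boundary: cluster /tt/ — the longest permitted-onset suffix is /t/; onset = /t/, preceding coda = /t/.
So the parse is nytn.tufj.tjat.tatz.
The second /j/ is in the onset of syllable 3 (/tjat/).

3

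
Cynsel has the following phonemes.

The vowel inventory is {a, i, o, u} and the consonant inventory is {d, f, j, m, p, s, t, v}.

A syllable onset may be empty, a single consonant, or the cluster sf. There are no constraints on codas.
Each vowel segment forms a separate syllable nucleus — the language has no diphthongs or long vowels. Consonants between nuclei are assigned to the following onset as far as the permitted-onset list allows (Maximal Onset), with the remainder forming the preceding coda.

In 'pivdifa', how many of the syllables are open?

Vowels present: i, i, a; each is a nucleus, giving 3 syllables.
Between /i/ (V1) and /i/ (V2): cluster /vd/ — the longest permitted-onset suffix is /d/; onset = /d/, preceding coda = /v/.
Between /i/ (V2) and /a/ (V3): just /f/ — single C goes to the following onset.
Syllabification: piv.di.fa.
Classifying each syllable: /piv/ (closed), /di/ (open), /fa/ (open).
Open syllables: 2.

2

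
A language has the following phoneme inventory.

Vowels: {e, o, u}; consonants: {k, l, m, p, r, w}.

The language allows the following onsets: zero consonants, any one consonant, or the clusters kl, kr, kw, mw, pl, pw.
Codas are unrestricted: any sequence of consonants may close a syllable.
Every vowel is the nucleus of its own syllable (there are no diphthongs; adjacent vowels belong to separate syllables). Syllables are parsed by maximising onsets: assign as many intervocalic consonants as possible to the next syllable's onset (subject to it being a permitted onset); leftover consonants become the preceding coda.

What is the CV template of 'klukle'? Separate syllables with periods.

CCV.CCV

The vowels are u, e — 2 nuclei, so 2 syllables.
σ1/σ2 boundary: /kl/ — entire cluster is a permitted onset → onset /kl/, coda ∅.
Syllabification: klu.kle.
Mapping each syllable to C/V: /klu/ → CCV, /kle/ → CCV.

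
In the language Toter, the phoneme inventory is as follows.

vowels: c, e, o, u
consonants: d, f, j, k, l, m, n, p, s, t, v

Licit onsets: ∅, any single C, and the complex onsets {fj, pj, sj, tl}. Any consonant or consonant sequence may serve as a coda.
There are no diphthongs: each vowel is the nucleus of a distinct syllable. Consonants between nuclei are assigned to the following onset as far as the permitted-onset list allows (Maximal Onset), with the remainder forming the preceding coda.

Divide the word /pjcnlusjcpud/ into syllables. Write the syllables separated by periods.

Nuclei (vowels): c, u, c, u → 4 syllables.
σ1/σ2 boundary: cluster /nl/ — the longest permitted-onset suffix is /l/; onset = /l/, preceding coda = /n/.
σ2/σ3 boundary: /sj/ — entire cluster is a permitted onset → onset /sj/, coda ∅.
σ3/σ4 boundary: just /p/ — single C goes to the following onset.

pjcn.lu.sjc.pud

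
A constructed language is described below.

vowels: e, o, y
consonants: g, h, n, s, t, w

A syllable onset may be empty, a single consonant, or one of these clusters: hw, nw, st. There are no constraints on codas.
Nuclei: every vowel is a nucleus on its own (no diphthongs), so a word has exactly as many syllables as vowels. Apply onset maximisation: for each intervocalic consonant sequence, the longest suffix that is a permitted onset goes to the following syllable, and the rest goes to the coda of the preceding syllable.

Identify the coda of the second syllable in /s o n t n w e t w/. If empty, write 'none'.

The vowels are o, e — 2 nuclei, so 2 syllables.
V1 /o/ – V2 /e/: /ntnw/ — longest licit onset from the right is /nw/, leaving /nt/ as coda.
So the parse is sont.nwetw.
Syllable 2 is /nwetw/: onset /nw/, nucleus /e/, coda /tw/.

tw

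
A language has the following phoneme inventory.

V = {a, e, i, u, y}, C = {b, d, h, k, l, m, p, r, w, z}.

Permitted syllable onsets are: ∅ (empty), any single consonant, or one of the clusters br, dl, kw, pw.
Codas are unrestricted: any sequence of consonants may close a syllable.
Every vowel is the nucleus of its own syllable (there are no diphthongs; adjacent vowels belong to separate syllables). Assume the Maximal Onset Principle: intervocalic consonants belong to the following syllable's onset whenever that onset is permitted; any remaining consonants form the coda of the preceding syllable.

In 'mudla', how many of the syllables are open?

2

Nuclei (vowels): u, a → 2 syllables.
/u…a/ gap (V1→V2): /dl/ is a licit onset in full, so it all attaches to the next syllable.
Putting it together: mu.dla.
Classifying each syllable: /mu/ (open), /dla/ (open).
Open syllables: 2.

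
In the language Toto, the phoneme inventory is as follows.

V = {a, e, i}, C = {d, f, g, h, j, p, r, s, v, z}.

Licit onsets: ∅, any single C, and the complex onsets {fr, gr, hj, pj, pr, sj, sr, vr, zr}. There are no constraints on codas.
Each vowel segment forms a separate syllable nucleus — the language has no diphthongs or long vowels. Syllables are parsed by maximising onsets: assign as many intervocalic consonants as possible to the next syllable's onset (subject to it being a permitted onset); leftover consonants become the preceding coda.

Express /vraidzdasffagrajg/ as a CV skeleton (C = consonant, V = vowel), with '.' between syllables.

CCV.VCC.CVCC.CV.CCVCC

Nuclei (vowels): a, i, a, a, a → 5 syllables.
Between /a/ (V1) and /i/ (V2): no consonants, so the boundary falls immediately after /a/.
Between /i/ (V2) and /a/ (V3): /dzd/ — longest licit onset from the right is /d/, leaving /dz/ as coda.
Between /a/ (V3) and /a/ (V4): /sff/ — longest licit onset from the right is /f/, leaving /sf/ as coda.
Between /a/ (V4) and /a/ (V5): /gr/ — entire cluster is a permitted onset → onset /gr/, coda ∅.
So the parse is vra.idz.dasf.fa.grajg.
Mapping each syllable to C/V: /vra/ → CCV, /idz/ → VCC, /dasf/ → CVCC, /fa/ → CV, /grajg/ → CCVCC.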